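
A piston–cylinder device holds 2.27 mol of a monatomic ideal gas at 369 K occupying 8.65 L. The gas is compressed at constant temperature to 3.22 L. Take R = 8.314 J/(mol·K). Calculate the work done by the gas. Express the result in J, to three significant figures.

Isothermal: W = nRT ln(V₂/V₁).
W = (2.27)(8.314)(369) × ln(3.22/8.65)
  = 6964 × -0.9882
W_by_gas = -6882 J.

W ≈ -6880 J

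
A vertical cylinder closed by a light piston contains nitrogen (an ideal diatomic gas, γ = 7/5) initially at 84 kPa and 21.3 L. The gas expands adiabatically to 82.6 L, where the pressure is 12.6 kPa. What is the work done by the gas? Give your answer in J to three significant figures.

Adiabatic: W = (P₁V₁ − P₂V₂)/(γ − 1) with γ = 7/5.
P₁V₁ = 1789 J, P₂V₂ = 1041 J.
W = (1789 − 1041) / 0.4 = 1871 J.

W ≈ 1870 J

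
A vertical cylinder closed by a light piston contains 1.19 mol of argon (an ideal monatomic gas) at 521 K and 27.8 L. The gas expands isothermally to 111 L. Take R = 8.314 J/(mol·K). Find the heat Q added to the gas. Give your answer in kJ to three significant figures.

Q ≈ 7.14 kJ

Isothermal ⇒ ΔU = 0, so Q = W = nRT ln(V₂/V₁).
Q = (1.19)(8.314)(521) ln(111/27.8) = 5155 × 1.384 = 7137 J.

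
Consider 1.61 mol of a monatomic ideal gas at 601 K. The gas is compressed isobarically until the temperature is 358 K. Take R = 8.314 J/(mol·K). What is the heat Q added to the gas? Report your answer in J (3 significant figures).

Isobaric: W = nRΔT = (1.61)(8.314)(-243) = -3253 J.
ΔU = nCᵥΔT with Cᵥ = 3R/2: ΔU = (1.61)(12.47)(-243) = -4879 J.
Q = ΔU + W = -4879 − 3253 = -8132 J.

Q ≈ -8130 J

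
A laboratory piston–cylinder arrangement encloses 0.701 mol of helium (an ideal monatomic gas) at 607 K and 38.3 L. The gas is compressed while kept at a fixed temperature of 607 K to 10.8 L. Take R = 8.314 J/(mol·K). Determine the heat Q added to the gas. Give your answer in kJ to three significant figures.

Isothermal ⇒ ΔU = 0, so Q = W = nRT ln(V₂/V₁).
Q = (0.701)(8.314)(607) ln(10.8/38.3) = 3538 × -1.266 = -4478 J.

Q ≈ -4.48 kJ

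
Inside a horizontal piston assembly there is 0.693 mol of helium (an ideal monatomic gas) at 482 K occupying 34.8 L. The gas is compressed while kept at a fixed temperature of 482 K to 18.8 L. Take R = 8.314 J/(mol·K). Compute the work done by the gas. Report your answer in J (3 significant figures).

Isothermal: W = nRT ln(V₂/V₁).
W = (0.693)(8.314)(482) × ln(18.8/34.8)
  = 2777 × -0.6158
W_by_gas = -1710 J.

W ≈ -1710 J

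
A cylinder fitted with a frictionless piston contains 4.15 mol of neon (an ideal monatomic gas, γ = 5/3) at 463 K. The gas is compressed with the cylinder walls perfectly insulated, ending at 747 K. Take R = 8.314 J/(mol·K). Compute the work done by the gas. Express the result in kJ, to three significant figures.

W ≈ -14.7 kJ

Adiabatic ⇒ Q = 0, so W_by = −ΔU = nCᵥ(T₁ − T₂).
Cᵥ = 3R/2 = 12.47 J/(mol·K).
W = (4.15)(12.47)(463 − 747) = -14698 J.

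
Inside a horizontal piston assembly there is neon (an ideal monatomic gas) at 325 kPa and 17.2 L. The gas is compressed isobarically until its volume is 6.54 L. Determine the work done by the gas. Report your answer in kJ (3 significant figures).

W ≈ -3.46 kJ

Isobaric: W = P ΔV.
W = (325 kPa)(6.54 − 17.2 L) = (325)(-10.66) = -3464 J.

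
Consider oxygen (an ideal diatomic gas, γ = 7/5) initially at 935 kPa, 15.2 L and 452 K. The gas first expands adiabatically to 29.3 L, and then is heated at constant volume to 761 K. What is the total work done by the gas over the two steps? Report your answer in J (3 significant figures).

Step 1 (adiabatic): W = (P₁V₁ − P₂V₂)/(γ−1) = (14212 − 10931)/0.4 = 8203 J.
Step 2 (isochoric): W = 0 (constant volume).
W_total = 8203 + 0 = 8203 J.

W_total ≈ 8200 J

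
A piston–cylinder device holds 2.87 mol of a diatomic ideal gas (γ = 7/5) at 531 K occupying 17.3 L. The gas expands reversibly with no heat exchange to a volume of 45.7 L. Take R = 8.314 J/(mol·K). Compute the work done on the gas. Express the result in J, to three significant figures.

W ≈ -10200 J

Adiabatic: TV^(γ−1) = const with γ = 7/5.
T₂ = T₁ (V₁/V₂)^(γ−1) = 531 × (17.3/45.7)^0.4 = 531 × 0.678 = 360 K.
W_by = nCᵥ(T₁ − T₂) = (2.87)(20.79)(531 − 360) = 10198 J.
Work on gas = −W_by = -10198 J.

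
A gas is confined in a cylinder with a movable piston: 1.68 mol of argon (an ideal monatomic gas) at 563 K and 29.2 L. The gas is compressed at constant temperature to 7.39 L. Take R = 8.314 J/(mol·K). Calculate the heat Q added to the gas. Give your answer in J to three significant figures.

Isothermal ⇒ ΔU = 0, so Q = W = nRT ln(V₂/V₁).
Q = (1.68)(8.314)(563) ln(7.39/29.2) = 7864 × -1.374 = -10805 J.

Q ≈ -10800 J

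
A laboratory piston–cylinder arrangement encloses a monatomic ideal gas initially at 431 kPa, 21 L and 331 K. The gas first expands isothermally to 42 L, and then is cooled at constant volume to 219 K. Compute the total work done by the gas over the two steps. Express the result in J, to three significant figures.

W_total ≈ 6270 J

Step 1 (isothermal): W = P₁V₁ ln(V₂/V₁) = (9051) ln(42/21) = 6274 J.
Step 2 (isochoric): W = 0 (constant volume).
W_total = 6274 + 0 = 6274 J.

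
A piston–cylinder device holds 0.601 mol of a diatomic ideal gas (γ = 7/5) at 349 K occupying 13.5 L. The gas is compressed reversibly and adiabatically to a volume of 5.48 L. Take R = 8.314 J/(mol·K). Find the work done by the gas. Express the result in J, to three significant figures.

Adiabatic: TV^(γ−1) = const with γ = 7/5.
T₂ = T₁ (V₁/V₂)^(γ−1) = 349 × (13.5/5.48)^0.4 = 349 × 1.434 = 500.5 K.
W_by = nCᵥ(T₁ − T₂) = (0.601)(20.79)(349 − 500.5) = -1893 J.

W ≈ -1890 J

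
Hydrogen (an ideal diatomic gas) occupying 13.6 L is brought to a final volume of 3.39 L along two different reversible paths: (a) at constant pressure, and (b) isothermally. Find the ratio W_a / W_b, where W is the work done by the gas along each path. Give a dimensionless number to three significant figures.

W_a / W_b ≈ 0.540

Path (a) isobaric: W = P₁(V₂ − V₁) → W_a/(P₁V₁) = -0.7507.
Path (b) isothermal: W = P₁V₁ ln(V₂/V₁) → W_b/(P₁V₁) = -1.389.
W_a / W_b = -0.7507 / -1.389 = 0.5404.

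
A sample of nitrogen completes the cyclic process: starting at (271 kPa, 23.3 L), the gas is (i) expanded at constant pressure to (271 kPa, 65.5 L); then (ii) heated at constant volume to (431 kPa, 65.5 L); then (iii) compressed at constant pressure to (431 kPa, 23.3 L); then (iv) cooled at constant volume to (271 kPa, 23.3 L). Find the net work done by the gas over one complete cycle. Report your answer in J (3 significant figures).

Constant-volume legs do no work.
W(i) = (271)(65.5 − 23.3) = 11436 J; W(iii) = (431)(23.3 − 65.5) = -18188 J.
W_net = 11436 − 18188 = -6752 J (the counter-clockwise enclosed area).

W_net ≈ -6750 J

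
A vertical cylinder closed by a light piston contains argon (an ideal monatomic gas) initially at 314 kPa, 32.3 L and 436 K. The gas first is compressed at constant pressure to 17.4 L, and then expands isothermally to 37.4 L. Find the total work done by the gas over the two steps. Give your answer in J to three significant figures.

Step 1 (isobaric): W = PΔV = (314 kPa)(17.4 − 32.3 L) = -4679 J.
After step 1: P = 314 kPa, V = 17.4 L, T = 234.9 K.
Step 2 (isothermal): W = P₁V₁ ln(V₂/V₁) = (5464) ln(37.4/17.4) = 4181 J.
W_total = -4679 + 4181 = -497.9 J.

W_total ≈ -498 J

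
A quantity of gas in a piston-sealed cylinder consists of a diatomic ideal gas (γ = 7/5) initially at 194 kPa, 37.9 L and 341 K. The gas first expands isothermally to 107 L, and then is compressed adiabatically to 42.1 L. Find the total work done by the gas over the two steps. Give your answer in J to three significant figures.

Step 1 (isothermal): W = P₁V₁ ln(V₂/V₁) = (7353) ln(107/37.9) = 7631 J.
After step 1: P = 68.72 kPa, V = 107 L, T = 341 K.
Step 2 (adiabatic): W = (P₁V₁ − P₂V₂)/(γ−1) = (7353 − 10678)/0.4 = -8313 J.
W_total = 7631 − 8313 = -681.9 J.

W_total ≈ -682 J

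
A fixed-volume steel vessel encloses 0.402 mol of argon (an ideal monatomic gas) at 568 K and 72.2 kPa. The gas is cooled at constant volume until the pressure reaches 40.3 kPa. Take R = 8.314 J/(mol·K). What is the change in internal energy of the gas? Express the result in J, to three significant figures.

ΔU ≈ -1260 J

Constant volume ⇒ W = 0, so Q = ΔU = nCᵥΔT with Cᵥ = 3R/2 = 12.47 J/(mol·K).
At constant V, T₂/T₁ = P₂/P₁ ⇒ ΔT = T₁(P₂/P₁ − 1) = 568·(40.3/72.2 − 1) = -251 K.
ΔU = (0.402)(12.47)(-251) = -1258 J.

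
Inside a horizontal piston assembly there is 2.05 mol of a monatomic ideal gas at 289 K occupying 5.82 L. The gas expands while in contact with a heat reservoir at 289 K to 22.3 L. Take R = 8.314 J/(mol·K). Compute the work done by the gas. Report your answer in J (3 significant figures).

W ≈ 6620 J

Isothermal: W = nRT ln(V₂/V₁).
W = (2.05)(8.314)(289) × ln(22.3/5.82)
  = 4926 × 1.343
W_by_gas = 6617 J.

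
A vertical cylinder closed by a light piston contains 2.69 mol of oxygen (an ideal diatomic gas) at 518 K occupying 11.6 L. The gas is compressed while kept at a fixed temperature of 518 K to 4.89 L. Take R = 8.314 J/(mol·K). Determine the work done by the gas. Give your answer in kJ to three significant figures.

W ≈ -10.0 kJ

Isothermal: W = nRT ln(V₂/V₁).
W = (2.69)(8.314)(518) × ln(4.89/11.6)
  = 11585 × -0.8638
W_by_gas = -10007 J.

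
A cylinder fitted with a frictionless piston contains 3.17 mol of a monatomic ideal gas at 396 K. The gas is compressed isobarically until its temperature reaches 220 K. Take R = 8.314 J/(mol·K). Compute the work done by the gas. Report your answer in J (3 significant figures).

Isobaric: W = P ΔV = nR ΔT.
W = (3.17)(8.314)(220 − 396) = -4639 J.

W ≈ -4640 J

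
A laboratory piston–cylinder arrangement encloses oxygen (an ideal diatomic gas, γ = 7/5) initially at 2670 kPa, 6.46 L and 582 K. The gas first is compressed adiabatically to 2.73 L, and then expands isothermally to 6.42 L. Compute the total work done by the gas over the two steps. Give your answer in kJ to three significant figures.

Step 1 (adiabatic): W = (P₁V₁ − P₂V₂)/(γ−1) = (17248 − 24343)/0.4 = -17737 J.
After step 1: P = 8917 kPa, V = 2.73 L, T = 821.4 K.
Step 2 (isothermal): W = P₁V₁ ln(V₂/V₁) = (24343) ln(6.42/2.73) = 20816 J.
W_total = -17737 + 20816 = 3079 J.

W_total ≈ 3.08 kJ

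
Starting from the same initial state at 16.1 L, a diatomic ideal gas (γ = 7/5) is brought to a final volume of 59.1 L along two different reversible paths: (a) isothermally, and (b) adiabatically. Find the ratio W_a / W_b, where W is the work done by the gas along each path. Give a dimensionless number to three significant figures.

W_a / W_b ≈ 1.28

Path (a) isothermal: W = P₁V₁ ln(V₂/V₁) → W_a/(P₁V₁) = 1.3.
Path (b) adiabatic: W = P₁V₁(1 − (V₁/V₂)^(γ−1))/(γ−1) → W_b/(P₁V₁) = 1.014.
W_a / W_b = 1.3 / 1.014 = 1.283.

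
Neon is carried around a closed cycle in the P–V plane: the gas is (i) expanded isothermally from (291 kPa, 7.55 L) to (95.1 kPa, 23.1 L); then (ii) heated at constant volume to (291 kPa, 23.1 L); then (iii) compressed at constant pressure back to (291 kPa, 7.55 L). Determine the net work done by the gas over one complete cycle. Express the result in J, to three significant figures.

W_net ≈ -2070 J

Leg (i): W = PᵢVᵢ ln(V_f/Vᵢ) = (2197) ln(23.1/7.55) = 2457 J.
Leg (ii): W = 0.
Leg (iii): W = PΔV = (291)(7.55 − 23.1) = -4525 J.
W_net = 2457 − 4525 = -2068 J.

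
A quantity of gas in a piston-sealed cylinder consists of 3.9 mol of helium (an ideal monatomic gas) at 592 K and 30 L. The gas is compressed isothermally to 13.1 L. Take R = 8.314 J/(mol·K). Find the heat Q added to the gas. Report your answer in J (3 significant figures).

Q ≈ -15900 J

Isothermal ⇒ ΔU = 0, so Q = W = nRT ln(V₂/V₁).
Q = (3.9)(8.314)(592) ln(13.1/30) = 19195 × -0.8286 = -15905 J.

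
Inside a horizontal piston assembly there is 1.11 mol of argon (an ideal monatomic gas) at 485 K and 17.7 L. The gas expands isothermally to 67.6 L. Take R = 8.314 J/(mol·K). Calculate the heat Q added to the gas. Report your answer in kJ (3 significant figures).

Isothermal ⇒ ΔU = 0, so Q = W = nRT ln(V₂/V₁).
Q = (1.11)(8.314)(485) ln(67.6/17.7) = 4476 × 1.34 = 5998 J.

Q ≈ 6.00 kJ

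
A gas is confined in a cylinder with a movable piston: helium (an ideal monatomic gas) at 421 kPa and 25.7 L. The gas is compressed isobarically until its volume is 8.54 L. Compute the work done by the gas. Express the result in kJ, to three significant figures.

Isobaric: W = P ΔV.
W = (421 kPa)(8.54 − 25.7 L) = (421)(-17.16) = -7224 J.

W ≈ -7.22 kJ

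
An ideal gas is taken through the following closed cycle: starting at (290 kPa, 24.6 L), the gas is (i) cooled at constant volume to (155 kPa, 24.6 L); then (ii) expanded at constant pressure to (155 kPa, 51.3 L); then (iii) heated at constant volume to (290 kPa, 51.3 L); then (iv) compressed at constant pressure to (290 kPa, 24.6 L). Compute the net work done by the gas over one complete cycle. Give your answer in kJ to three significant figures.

Constant-volume legs do no work.
W(ii) = (155)(51.3 − 24.6) = 4138 J; W(iv) = (290)(24.6 − 51.3) = -7743 J.
W_net = 4138 − 7743 = -3604 J (the counter-clockwise enclosed area).

W_net ≈ -3.60 kJ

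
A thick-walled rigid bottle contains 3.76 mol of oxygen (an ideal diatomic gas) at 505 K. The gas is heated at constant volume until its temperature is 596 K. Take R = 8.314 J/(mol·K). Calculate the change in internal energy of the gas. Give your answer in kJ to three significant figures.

Constant volume ⇒ W = 0, so Q = ΔU = nCᵥΔT with Cᵥ = 5R/2 = 20.79 J/(mol·K).
ΔU = (3.76)(20.79)(596 − 505) = 7112 J.

ΔU ≈ 7.11 kJ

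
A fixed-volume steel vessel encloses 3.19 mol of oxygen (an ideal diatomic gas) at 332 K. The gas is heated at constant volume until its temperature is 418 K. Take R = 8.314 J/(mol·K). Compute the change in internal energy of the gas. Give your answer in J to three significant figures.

ΔU ≈ 5700 J

Constant volume ⇒ W = 0, so Q = ΔU = nCᵥΔT with Cᵥ = 5R/2 = 20.79 J/(mol·K).
ΔU = (3.19)(20.79)(418 − 332) = 5702 J.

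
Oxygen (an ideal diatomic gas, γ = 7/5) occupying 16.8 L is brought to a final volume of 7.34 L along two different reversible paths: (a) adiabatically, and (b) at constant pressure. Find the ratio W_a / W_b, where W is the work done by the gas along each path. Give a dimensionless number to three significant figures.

W_a / W_b ≈ 1.74

Path (a) adiabatic: W = P₁V₁(1 − (V₁/V₂)^(γ−1))/(γ−1) → W_a/(P₁V₁) = -0.9817.
Path (b) isobaric: W = P₁(V₂ − V₁) → W_b/(P₁V₁) = -0.5631.
W_a / W_b = -0.9817 / -0.5631 = 1.743.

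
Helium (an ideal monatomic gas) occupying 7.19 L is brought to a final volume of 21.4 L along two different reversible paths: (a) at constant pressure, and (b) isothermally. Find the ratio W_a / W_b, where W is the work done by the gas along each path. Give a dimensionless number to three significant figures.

Path (a) isobaric: W = P₁(V₂ − V₁) → W_a/(P₁V₁) = 1.976.
Path (b) isothermal: W = P₁V₁ ln(V₂/V₁) → W_b/(P₁V₁) = 1.091.
W_a / W_b = 1.976 / 1.091 = 1.812.

W_a / W_b ≈ 1.81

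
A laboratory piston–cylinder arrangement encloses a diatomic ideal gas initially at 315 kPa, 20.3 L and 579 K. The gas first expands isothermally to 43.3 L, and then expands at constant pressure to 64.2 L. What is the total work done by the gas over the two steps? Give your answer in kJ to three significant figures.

W_total ≈ 7.93 kJ

Step 1 (isothermal): W = P₁V₁ ln(V₂/V₁) = (6394) ln(43.3/20.3) = 4844 J.
After step 1: P = 147.7 kPa, V = 43.3 L, T = 579 K.
Step 2 (isobaric): W = PΔV = (147.7 kPa)(64.2 − 43.3 L) = 3086 J.
W_total = 4844 + 3086 = 7931 J.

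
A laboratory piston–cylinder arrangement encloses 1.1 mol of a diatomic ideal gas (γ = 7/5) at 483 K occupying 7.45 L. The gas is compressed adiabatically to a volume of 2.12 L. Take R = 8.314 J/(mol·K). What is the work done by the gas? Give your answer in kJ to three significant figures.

Adiabatic: TV^(γ−1) = const with γ = 7/5.
T₂ = T₁ (V₁/V₂)^(γ−1) = 483 × (7.45/2.12)^0.4 = 483 × 1.653 = 798.5 K.
W_by = nCᵥ(T₁ − T₂) = (1.1)(20.79)(483 − 798.5) = -7213 J.

W ≈ -7.21 kJ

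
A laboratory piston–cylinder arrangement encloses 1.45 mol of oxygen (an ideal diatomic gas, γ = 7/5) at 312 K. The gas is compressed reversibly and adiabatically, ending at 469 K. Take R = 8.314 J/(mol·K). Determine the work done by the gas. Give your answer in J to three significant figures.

Adiabatic ⇒ Q = 0, so W_by = −ΔU = nCᵥ(T₁ − T₂).
Cᵥ = 5R/2 = 20.79 J/(mol·K).
W = (1.45)(20.79)(312 − 469) = -4732 J.

W ≈ -4730 J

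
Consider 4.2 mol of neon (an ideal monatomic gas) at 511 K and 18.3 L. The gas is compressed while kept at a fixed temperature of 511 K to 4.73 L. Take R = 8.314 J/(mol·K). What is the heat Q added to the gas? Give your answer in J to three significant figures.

Q ≈ -24100 J

Isothermal ⇒ ΔU = 0, so Q = W = nRT ln(V₂/V₁).
Q = (4.2)(8.314)(511) ln(4.73/18.3) = 17844 × -1.353 = -24142 J.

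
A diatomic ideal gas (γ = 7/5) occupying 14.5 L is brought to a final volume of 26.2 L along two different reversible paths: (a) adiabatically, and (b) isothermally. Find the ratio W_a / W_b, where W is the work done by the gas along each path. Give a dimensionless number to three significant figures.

Path (a) adiabatic: W = P₁V₁(1 − (V₁/V₂)^(γ−1))/(γ−1) → W_a/(P₁V₁) = 0.5268.
Path (b) isothermal: W = P₁V₁ ln(V₂/V₁) → W_b/(P₁V₁) = 0.5916.
W_a / W_b = 0.5268 / 0.5916 = 0.8905.

W_a / W_b ≈ 0.890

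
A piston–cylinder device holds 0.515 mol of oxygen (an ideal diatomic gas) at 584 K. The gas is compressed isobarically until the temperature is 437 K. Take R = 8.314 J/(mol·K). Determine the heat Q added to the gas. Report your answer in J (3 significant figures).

Q ≈ -2200 J

Isobaric: W = nRΔT = (0.515)(8.314)(-147) = -629.4 J.
ΔU = nCᵥΔT with Cᵥ = 5R/2: ΔU = (0.515)(20.79)(-147) = -1574 J.
Q = ΔU + W = -1574 − 629.4 = -2203 J.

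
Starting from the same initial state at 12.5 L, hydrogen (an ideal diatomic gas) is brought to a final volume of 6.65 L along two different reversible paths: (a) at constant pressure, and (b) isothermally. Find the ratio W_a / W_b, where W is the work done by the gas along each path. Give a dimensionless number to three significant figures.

W_a / W_b ≈ 0.742

Path (a) isobaric: W = P₁(V₂ − V₁) → W_a/(P₁V₁) = -0.468.
Path (b) isothermal: W = P₁V₁ ln(V₂/V₁) → W_b/(P₁V₁) = -0.6311.
W_a / W_b = -0.468 / -0.6311 = 0.7415.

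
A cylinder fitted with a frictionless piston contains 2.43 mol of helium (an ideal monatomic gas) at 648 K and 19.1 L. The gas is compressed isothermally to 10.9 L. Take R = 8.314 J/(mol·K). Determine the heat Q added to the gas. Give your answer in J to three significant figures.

Isothermal ⇒ ΔU = 0, so Q = W = nRT ln(V₂/V₁).
Q = (2.43)(8.314)(648) ln(10.9/19.1) = 13092 × -0.5609 = -7343 J.

Q ≈ -7340 J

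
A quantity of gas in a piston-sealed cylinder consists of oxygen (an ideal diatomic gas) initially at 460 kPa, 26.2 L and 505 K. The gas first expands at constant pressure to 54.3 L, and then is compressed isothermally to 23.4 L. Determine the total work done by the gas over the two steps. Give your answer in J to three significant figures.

W_total ≈ -8100 J

Step 1 (isobaric): W = PΔV = (460 kPa)(54.3 − 26.2 L) = 12926 J.
After step 1: P = 460 kPa, V = 54.3 L, T = 1047 K.
Step 2 (isothermal): W = P₁V₁ ln(V₂/V₁) = (24978) ln(23.4/54.3) = -21026 J.
W_total = 12926 − 21026 = -8100 J.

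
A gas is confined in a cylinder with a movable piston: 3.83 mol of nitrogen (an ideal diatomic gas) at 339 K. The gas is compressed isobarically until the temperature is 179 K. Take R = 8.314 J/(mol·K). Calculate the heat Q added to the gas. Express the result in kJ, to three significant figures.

Q ≈ -17.8 kJ

Isobaric: W = nRΔT = (3.83)(8.314)(-160) = -5095 J.
ΔU = nCᵥΔT with Cᵥ = 5R/2: ΔU = (3.83)(20.79)(-160) = -12737 J.
Q = ΔU + W = -12737 − 5095 = -17832 J.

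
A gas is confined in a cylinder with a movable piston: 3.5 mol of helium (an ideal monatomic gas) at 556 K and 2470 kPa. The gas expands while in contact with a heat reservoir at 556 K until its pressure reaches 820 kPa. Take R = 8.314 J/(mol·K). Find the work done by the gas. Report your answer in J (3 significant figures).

W ≈ 17800 J

Isothermal process: W = nRT ln(V₂/V₁) = nRT ln(P₁/P₂).
W = (3.5)(8.314)(556) × ln(2470/820)
  = 16179 × ln(3.012) = 16179 × 1.103
W_by_gas = 17840 J.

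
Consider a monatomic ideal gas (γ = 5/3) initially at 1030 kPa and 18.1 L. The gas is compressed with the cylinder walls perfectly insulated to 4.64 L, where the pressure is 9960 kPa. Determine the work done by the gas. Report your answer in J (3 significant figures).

W ≈ -41400 J

Adiabatic: W = (P₁V₁ − P₂V₂)/(γ − 1) with γ = 5/3.
P₁V₁ = 18643 J, P₂V₂ = 46214 J.
W = (18643 − 46214) / 0.6667 = -41357 J.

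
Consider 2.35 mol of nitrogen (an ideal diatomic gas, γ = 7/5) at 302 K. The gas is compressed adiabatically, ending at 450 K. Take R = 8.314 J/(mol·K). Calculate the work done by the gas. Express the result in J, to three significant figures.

Adiabatic ⇒ Q = 0, so W_by = −ΔU = nCᵥ(T₁ − T₂).
Cᵥ = 5R/2 = 20.79 J/(mol·K).
W = (2.35)(20.79)(302 − 450) = -7229 J.

W ≈ -7230 J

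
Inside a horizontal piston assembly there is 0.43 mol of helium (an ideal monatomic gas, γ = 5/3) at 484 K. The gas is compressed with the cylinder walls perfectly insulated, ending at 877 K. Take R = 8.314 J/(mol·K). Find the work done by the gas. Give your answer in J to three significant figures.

W ≈ -2110 J

Adiabatic ⇒ Q = 0, so W_by = −ΔU = nCᵥ(T₁ − T₂).
Cᵥ = 3R/2 = 12.47 J/(mol·K).
W = (0.43)(12.47)(484 − 877) = -2107 J.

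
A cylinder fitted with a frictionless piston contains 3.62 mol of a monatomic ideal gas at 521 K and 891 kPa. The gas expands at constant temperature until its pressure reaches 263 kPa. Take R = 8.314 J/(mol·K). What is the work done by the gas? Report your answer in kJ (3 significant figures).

Isothermal process: W = nRT ln(V₂/V₁) = nRT ln(P₁/P₂).
W = (3.62)(8.314)(521) × ln(891/263)
  = 15680 × ln(3.388) = 15680 × 1.22
W_by_gas = 19133 J.

W ≈ 19.1 kJ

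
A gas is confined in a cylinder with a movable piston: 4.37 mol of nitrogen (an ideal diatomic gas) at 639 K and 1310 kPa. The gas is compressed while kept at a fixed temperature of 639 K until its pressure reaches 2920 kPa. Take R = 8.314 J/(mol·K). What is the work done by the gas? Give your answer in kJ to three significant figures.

W ≈ -18.6 kJ

Isothermal process: W = nRT ln(V₂/V₁) = nRT ln(P₁/P₂).
W = (4.37)(8.314)(639) × ln(1310/2920)
  = 23216 × ln(0.4486) = 23216 × -0.8016
W_by_gas = -18609 J.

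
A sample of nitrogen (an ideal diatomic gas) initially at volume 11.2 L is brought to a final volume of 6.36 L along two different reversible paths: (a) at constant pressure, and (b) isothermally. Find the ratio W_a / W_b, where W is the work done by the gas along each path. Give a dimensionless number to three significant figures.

W_a / W_b ≈ 0.764

Path (a) isobaric: W = P₁(V₂ − V₁) → W_a/(P₁V₁) = -0.4321.
Path (b) isothermal: W = P₁V₁ ln(V₂/V₁) → W_b/(P₁V₁) = -0.5659.
W_a / W_b = -0.4321 / -0.5659 = 0.7637.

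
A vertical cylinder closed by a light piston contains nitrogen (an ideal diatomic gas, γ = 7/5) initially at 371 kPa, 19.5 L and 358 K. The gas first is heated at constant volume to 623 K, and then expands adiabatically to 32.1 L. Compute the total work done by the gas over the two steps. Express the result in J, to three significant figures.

Step 1 (isochoric): W = 0 (constant volume).
After step 1: P = 645.6 kPa (V unchanged).
Step 2 (adiabatic): W = (P₁V₁ − P₂V₂)/(γ−1) = (12590 − 10314)/0.4 = 5689 J.
W_total = 0 + 5689 = 5689 J.

W_total ≈ 5690 J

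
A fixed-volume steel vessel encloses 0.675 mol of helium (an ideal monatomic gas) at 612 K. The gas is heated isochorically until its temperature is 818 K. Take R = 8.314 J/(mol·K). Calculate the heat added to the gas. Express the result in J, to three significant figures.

Constant volume ⇒ W = 0, so Q = ΔU = nCᵥΔT with Cᵥ = 3R/2 = 12.47 J/(mol·K).
ΔU = (0.675)(12.47)(818 − 612) = 1734 J.

Q ≈ 1730 J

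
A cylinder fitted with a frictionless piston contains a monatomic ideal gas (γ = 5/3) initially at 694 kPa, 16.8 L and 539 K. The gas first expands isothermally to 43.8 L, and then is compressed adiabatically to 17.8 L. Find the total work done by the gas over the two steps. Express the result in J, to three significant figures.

W_total ≈ -3210 J

Step 1 (isothermal): W = P₁V₁ ln(V₂/V₁) = (11659) ln(43.8/16.8) = 11172 J.
After step 1: P = 266.2 kPa, V = 43.8 L, T = 539 K.
Step 2 (adiabatic): W = (P₁V₁ − P₂V₂)/(γ−1) = (11659 − 21251)/0.667 = -14387 J.
W_total = 11172 − 14387 = -3215 J.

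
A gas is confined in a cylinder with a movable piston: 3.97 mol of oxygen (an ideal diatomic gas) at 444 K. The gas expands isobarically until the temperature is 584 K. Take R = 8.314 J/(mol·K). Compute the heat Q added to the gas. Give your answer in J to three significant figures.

Q ≈ 16200 J

Isobaric: W = nRΔT = (3.97)(8.314)(140) = 4621 J.
ΔU = nCᵥΔT with Cᵥ = 5R/2: ΔU = (3.97)(20.79)(140) = 11552 J.
Q = ΔU + W = 11552 + 4621 = 16173 J.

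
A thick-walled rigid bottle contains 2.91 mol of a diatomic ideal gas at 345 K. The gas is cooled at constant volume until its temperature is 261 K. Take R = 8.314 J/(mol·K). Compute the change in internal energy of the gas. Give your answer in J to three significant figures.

Constant volume ⇒ W = 0, so Q = ΔU = nCᵥΔT with Cᵥ = 5R/2 = 20.79 J/(mol·K).
ΔU = (2.91)(20.79)(261 − 345) = -5081 J.

ΔU ≈ -5080 J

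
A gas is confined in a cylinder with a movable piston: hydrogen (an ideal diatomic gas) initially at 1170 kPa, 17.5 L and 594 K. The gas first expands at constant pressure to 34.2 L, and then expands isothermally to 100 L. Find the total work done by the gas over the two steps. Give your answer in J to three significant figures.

Step 1 (isobaric): W = PΔV = (1170 kPa)(34.2 − 17.5 L) = 19539 J.
After step 1: P = 1170 kPa, V = 34.2 L, T = 1161 K.
Step 2 (isothermal): W = P₁V₁ ln(V₂/V₁) = (40014) ln(100/34.2) = 42933 J.
W_total = 19539 + 42933 = 62472 J.

W_total ≈ 62500 J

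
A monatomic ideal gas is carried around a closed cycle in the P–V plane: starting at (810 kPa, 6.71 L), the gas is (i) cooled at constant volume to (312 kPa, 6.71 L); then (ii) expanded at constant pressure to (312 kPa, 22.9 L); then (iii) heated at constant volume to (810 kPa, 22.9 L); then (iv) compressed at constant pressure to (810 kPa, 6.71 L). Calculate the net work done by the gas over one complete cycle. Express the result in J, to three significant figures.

W_net ≈ -8060 J

Constant-volume legs do no work.
W(ii) = (312)(22.9 − 6.71) = 5051 J; W(iv) = (810)(6.71 − 22.9) = -13114 J.
W_net = 5051 − 13114 = -8063 J (the counter-clockwise enclosed area).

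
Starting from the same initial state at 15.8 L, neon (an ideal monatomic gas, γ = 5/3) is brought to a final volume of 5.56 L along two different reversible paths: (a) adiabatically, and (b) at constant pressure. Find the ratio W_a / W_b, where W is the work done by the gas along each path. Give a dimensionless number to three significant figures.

W_a / W_b ≈ 2.33

Path (a) adiabatic: W = P₁V₁(1 − (V₁/V₂)^(γ−1))/(γ−1) → W_a/(P₁V₁) = -1.509.
Path (b) isobaric: W = P₁(V₂ − V₁) → W_b/(P₁V₁) = -0.6481.
W_a / W_b = -1.509 / -0.6481 = 2.329.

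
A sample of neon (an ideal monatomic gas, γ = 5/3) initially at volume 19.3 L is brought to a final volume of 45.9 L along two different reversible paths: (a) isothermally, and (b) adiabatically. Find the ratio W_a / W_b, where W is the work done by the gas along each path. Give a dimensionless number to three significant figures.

W_a / W_b ≈ 1.32

Path (a) isothermal: W = P₁V₁ ln(V₂/V₁) → W_a/(P₁V₁) = 0.8664.
Path (b) adiabatic: W = P₁V₁(1 − (V₁/V₂)^(γ−1))/(γ−1) → W_b/(P₁V₁) = 0.6581.
W_a / W_b = 0.8664 / 0.6581 = 1.316.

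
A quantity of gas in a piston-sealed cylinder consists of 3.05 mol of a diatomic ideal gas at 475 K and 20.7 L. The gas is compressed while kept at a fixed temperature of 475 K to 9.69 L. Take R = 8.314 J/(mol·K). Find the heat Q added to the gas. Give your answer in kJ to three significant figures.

Isothermal ⇒ ΔU = 0, so Q = W = nRT ln(V₂/V₁).
Q = (3.05)(8.314)(475) ln(9.69/20.7) = 12045 × -0.759 = -9143 J.

Q ≈ -9.14 kJ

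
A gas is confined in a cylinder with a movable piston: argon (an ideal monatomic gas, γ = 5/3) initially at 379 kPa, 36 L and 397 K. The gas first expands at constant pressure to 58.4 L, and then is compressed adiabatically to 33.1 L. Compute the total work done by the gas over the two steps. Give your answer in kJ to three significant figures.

Step 1 (isobaric): W = PΔV = (379 kPa)(58.4 − 36 L) = 8490 J.
After step 1: P = 379 kPa, V = 58.4 L, T = 644 K.
Step 2 (adiabatic): W = (P₁V₁ − P₂V₂)/(γ−1) = (22134 − 32318)/0.667 = -15276 J.
W_total = 8490 − 15276 = -6787 J.

W_total ≈ -6.79 kJ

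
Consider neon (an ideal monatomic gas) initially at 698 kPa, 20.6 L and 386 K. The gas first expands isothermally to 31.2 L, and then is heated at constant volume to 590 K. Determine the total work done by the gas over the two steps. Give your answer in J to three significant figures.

Step 1 (isothermal): W = P₁V₁ ln(V₂/V₁) = (14379) ln(31.2/20.6) = 5969 J.
Step 2 (isochoric): W = 0 (constant volume).
W_total = 5969 + 0 = 5969 J.

W_total ≈ 5970 J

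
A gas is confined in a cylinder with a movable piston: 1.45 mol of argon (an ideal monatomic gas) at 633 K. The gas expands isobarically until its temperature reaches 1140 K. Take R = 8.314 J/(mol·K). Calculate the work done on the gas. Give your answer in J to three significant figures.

W ≈ -6110 J

Isobaric: W = P ΔV = nR ΔT.
W = (1.45)(8.314)(1140 − 633) = 6112 J.
Work on gas = −W_by = -6112 J.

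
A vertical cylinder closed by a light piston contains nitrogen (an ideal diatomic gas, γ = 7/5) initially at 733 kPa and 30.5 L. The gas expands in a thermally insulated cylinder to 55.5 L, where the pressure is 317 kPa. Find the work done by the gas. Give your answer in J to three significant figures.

W ≈ 11900 J

Adiabatic: W = (P₁V₁ − P₂V₂)/(γ − 1) with γ = 7/5.
P₁V₁ = 22356 J, P₂V₂ = 17594 J.
W = (22356 − 17594) / 0.4 = 11908 J.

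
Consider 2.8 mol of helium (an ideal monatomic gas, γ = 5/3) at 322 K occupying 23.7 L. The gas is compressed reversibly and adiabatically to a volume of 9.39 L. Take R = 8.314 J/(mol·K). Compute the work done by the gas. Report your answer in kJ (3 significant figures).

Adiabatic: TV^(γ−1) = const with γ = 5/3.
T₂ = T₁ (V₁/V₂)^(γ−1) = 322 × (23.7/9.39)^0.667 = 322 × 1.854 = 596.9 K.
W_by = nCᵥ(T₁ − T₂) = (2.8)(12.47)(322 − 596.9) = -9600 J.

W ≈ -9.60 kJ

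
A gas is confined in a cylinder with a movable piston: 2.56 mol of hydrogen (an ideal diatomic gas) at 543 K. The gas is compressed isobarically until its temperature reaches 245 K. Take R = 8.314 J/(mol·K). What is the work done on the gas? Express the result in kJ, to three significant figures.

W ≈ 6.34 kJ

Isobaric: W = P ΔV = nR ΔT.
W = (2.56)(8.314)(245 − 543) = -6343 J.
Work on gas = −W_by = 6343 J.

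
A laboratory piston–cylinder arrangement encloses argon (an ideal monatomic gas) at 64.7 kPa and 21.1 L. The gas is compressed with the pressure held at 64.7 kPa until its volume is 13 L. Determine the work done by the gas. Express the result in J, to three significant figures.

Isobaric: W = P ΔV.
W = (64.7 kPa)(13 − 21.1 L) = (64.7)(-8.1) = -524.1 J.

W ≈ -524 J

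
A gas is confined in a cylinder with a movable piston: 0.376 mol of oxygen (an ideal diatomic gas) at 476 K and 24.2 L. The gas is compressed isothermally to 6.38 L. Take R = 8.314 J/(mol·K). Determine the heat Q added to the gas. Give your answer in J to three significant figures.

Q ≈ -1980 J

Isothermal ⇒ ΔU = 0, so Q = W = nRT ln(V₂/V₁).
Q = (0.376)(8.314)(476) ln(6.38/24.2) = 1488 × -1.333 = -1984 J.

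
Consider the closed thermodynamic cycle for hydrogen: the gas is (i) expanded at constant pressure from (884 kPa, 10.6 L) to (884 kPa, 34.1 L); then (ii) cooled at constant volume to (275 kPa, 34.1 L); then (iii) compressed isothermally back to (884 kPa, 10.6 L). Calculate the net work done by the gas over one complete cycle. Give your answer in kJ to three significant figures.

Leg (i): W = PΔV = (884)(34.1 − 10.6) = 20774 J.
Leg (ii): W = 0.
Leg (iii): W = PᵢVᵢ ln(V_f/Vᵢ) = (9378) ln(10.6/34.1) = -10957 J.
W_net = 20774 − 10957 = 9817 J.

W_net ≈ 9.82 kJ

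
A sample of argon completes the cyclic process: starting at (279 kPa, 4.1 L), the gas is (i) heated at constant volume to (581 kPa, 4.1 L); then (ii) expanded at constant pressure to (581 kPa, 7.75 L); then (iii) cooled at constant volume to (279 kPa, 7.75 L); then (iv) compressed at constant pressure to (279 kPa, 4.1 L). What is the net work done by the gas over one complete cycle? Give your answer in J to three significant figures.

W_net ≈ 1100 J

Constant-volume legs do no work.
W(ii) = (581)(7.75 − 4.1) = 2121 J; W(iv) = (279)(4.1 − 7.75) = -1018 J.
W_net = 2121 − 1018 = 1102 J (the clockwise enclosed area).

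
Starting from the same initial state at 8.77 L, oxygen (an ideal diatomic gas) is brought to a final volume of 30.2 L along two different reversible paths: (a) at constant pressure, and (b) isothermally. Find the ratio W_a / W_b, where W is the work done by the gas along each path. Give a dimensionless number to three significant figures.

W_a / W_b ≈ 1.98

Path (a) isobaric: W = P₁(V₂ − V₁) → W_a/(P₁V₁) = 2.444.
Path (b) isothermal: W = P₁V₁ ln(V₂/V₁) → W_b/(P₁V₁) = 1.237.
W_a / W_b = 2.444 / 1.237 = 1.976.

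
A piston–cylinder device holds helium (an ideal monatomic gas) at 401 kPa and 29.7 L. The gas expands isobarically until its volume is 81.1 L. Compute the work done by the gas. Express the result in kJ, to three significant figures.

Isobaric: W = P ΔV.
W = (401 kPa)(81.1 − 29.7 L) = (401)(51.4) = 20611 J.

W ≈ 20.6 kJ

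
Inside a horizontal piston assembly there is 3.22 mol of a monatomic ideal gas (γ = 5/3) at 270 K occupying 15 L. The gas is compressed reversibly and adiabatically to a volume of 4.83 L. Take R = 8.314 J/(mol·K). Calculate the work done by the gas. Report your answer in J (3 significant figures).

Adiabatic: TV^(γ−1) = const with γ = 5/3.
T₂ = T₁ (V₁/V₂)^(γ−1) = 270 × (15/4.83)^0.667 = 270 × 2.129 = 574.7 K.
W_by = nCᵥ(T₁ − T₂) = (3.22)(12.47)(270 − 574.7) = -12237 J.

W ≈ -12200 J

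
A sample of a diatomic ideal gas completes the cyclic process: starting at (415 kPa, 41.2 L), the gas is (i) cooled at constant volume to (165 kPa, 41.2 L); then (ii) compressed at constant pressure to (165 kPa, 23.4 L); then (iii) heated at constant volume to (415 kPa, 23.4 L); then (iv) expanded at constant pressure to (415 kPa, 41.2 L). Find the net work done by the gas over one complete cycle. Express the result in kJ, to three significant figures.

Constant-volume legs do no work.
W(ii) = (165)(23.4 − 41.2) = -2937 J; W(iv) = (415)(41.2 − 23.4) = 7387 J.
W_net = -2937 + 7387 = 4450 J (the clockwise enclosed area).

W_net ≈ 4.45 kJ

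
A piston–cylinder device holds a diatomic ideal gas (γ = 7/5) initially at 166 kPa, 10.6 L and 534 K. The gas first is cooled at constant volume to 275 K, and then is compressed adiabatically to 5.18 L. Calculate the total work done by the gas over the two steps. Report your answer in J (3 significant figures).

Step 1 (isochoric): W = 0 (constant volume).
After step 1: P = 85.49 kPa (V unchanged).
Step 2 (adiabatic): W = (P₁V₁ − P₂V₂)/(γ−1) = (906.2 − 1207)/0.4 = -751.3 J.
W_total = 0 − 751.3 = -751.3 J.

W_total ≈ -751 J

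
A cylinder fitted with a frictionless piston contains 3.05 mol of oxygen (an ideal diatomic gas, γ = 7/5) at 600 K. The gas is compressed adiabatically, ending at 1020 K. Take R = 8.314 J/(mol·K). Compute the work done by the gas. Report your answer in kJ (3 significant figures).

Adiabatic ⇒ Q = 0, so W_by = −ΔU = nCᵥ(T₁ − T₂).
Cᵥ = 5R/2 = 20.79 J/(mol·K).
W = (3.05)(20.79)(600 − 1020) = -26626 J.

W ≈ -26.6 kJ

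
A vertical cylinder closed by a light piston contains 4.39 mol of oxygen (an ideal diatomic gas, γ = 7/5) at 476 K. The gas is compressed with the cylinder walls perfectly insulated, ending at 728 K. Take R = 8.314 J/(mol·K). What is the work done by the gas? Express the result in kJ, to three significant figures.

W ≈ -23.0 kJ

Adiabatic ⇒ Q = 0, so W_by = −ΔU = nCᵥ(T₁ − T₂).
Cᵥ = 5R/2 = 20.79 J/(mol·K).
W = (4.39)(20.79)(476 − 728) = -22994 J.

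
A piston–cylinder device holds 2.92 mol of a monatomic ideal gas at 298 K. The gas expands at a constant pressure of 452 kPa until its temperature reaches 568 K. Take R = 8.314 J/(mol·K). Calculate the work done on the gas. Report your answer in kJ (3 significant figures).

W ≈ -6.55 kJ

Isobaric: W = P ΔV = nR ΔT.
W = (2.92)(8.314)(568 − 298) = 6555 J.
Work on gas = −W_by = -6555 J.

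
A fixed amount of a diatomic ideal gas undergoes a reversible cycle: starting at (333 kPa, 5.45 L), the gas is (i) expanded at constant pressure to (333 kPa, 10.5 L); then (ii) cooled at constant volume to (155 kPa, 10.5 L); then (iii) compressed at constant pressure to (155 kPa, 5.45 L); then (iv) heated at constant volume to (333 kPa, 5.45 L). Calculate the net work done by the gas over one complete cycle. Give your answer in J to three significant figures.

Constant-volume legs do no work.
W(i) = (333)(10.5 − 5.45) = 1682 J; W(iii) = (155)(5.45 − 10.5) = -782.8 J.
W_net = 1682 − 782.8 = 898.9 J (the clockwise enclosed area).

W_net ≈ 899 J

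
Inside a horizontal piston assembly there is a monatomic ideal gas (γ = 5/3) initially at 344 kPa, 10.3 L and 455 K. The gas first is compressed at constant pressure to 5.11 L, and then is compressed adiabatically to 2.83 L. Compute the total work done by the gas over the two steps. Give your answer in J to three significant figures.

W_total ≈ -3060 J

Step 1 (isobaric): W = PΔV = (344 kPa)(5.11 − 10.3 L) = -1785 J.
After step 1: P = 344 kPa, V = 5.11 L, T = 225.7 K.
Step 2 (adiabatic): W = (P₁V₁ − P₂V₂)/(γ−1) = (1758 − 2607)/0.667 = -1273 J.
W_total = -1785 − 1273 = -3058 J.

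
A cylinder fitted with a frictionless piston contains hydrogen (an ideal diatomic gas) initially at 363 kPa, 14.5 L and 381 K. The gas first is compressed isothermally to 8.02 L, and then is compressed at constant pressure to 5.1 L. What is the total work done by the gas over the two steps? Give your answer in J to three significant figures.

Step 1 (isothermal): W = P₁V₁ ln(V₂/V₁) = (5264) ln(8.02/14.5) = -3117 J.
After step 1: P = 656.3 kPa, V = 8.02 L, T = 381 K.
Step 2 (isobaric): W = PΔV = (656.3 kPa)(5.1 − 8.02 L) = -1916 J.
W_total = -3117 − 1916 = -5033 J.

W_total ≈ -5030 J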